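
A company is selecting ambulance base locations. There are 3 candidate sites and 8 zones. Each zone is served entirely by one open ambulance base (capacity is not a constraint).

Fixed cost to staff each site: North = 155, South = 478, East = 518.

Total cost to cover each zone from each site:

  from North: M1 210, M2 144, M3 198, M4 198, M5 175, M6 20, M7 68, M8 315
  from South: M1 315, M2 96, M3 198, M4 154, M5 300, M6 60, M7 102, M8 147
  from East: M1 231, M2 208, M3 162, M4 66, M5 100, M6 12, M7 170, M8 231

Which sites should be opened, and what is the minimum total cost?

Open North only; minimum total cost 1483.

For any fixed open set, each zone goes to its cheapest open site; total = fixed + service.
{North}: M1→North 210, M2→North 144, M3→North 198, M4→North 198, M5→North 175, M6→North 20, M7→North 68, M8→North 315. Service 1328; fixed 155; total 1483.
{North, East}: M1→North 210, M2→North 144, M3→East 162, M4→East 66, M5→East 100, M6→East 12, M7→North 68, M8→East 231. Service 993; fixed 673; total 1666.
{East}: service 1180 + fixed 518 = 1698
{North, South, East}: service 861 + fixed 1151 = 2012
No other subset beats 1483.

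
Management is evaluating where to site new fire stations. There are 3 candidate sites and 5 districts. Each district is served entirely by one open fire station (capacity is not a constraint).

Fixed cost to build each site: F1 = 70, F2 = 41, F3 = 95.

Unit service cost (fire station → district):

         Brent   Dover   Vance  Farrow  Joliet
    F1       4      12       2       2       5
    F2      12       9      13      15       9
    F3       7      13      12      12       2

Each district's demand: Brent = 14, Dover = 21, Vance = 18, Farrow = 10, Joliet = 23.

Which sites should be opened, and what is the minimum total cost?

Open F1 and F2; minimum total cost 527.

For any fixed open set, each district goes to its cheapest open site; total = fixed + service.
{F1, F2}: Brent→F1 4·14=56, Dover→F2 9·21=189, Vance→F1 2·18=36, Farrow→F1 2·10=20, Joliet→F1 5·23=115. Service 416; fixed 111; total 527.
{F1}: service 479 + fixed 70 = 549
{F1, F2, F3}: Brent→F1 4·14=56, Dover→F2 9·21=189, Vance→F1 2·18=36, Farrow→F1 2·10=20, Joliet→F3 2·23=46. Service 347; fixed 206; total 553.
{F2}: Brent→F2 12·14=168, Dover→F2 9·21=189, Vance→F2 13·18=234, Farrow→F2 15·10=150, Joliet→F2 9·23=207. Service 948; fixed 41; total 989.
No other subset beats 527.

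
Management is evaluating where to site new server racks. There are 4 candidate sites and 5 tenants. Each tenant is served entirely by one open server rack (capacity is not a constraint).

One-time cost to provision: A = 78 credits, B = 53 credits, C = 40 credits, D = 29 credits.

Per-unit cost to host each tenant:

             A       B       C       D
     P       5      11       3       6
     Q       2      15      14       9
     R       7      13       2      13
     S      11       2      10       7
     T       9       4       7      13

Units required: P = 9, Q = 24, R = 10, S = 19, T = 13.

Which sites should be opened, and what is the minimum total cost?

Open A, B and C; minimum total cost 356.

For any fixed open set, each tenant goes to its cheapest open site; total = fixed + service.
{A, B, C}: P→C 3·9=27, Q→A 2·24=48, R→C 2·10=20, S→B 2·19=38, T→B 4·13=52. Service 185; fixed 171; total 356.
{A, B}: service 253 + fixed 131 = 384
{A, B, C, D}: P→C 3·9=27, Q→A 2·24=48, R→C 2·10=20, S→B 2·19=38, T→B 4·13=52. Service 185; fixed 200; total 385.
{D}: P→D 6·9=54, Q→D 9·24=216, R→D 13·10=130, S→D 7·19=133, T→D 13·13=169. Service 702; fixed 29; total 731.
(All 15 nonempty subsets were checked; A, B and C is lowest.)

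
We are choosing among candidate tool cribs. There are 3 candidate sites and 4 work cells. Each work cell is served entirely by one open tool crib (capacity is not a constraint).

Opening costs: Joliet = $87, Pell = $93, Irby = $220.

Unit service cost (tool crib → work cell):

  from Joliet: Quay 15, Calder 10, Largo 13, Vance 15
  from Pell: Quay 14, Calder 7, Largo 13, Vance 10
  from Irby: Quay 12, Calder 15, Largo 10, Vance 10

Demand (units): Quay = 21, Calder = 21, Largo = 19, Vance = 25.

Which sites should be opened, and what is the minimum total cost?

Open Pell only; minimum total cost 1031.

For any fixed open set, each work cell goes to its cheapest open site; total = fixed + service.
{Pell}: Quay→Pell 14·21=294, Calder→Pell 7·21=147, Largo→Pell 13·19=247, Vance→Pell 10·25=250. Service 938; fixed 93; total 1031.
{Joliet, Pell}: service 938 + fixed 180 = 1118
{Pell, Irby}: service 839 + fixed 313 = 1152
{Joliet, Pell, Irby}: Quay→Irby 12·21=252, Calder→Pell 7·21=147, Largo→Irby 10·19=190, Vance→Pell 10·25=250. Service 839; fixed 400; total 1239.
(All 7 nonempty subsets were checked; Pell only is lowest.)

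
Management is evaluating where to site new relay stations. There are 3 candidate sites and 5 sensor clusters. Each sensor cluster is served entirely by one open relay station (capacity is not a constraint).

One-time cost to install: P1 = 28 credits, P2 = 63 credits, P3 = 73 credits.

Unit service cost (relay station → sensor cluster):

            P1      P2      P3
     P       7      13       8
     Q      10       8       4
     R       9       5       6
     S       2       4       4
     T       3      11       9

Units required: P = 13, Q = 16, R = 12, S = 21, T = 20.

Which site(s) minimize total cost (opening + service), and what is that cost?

For any fixed open set, each sensor cluster goes to its cheapest open site; total = fixed + service.
{P1, P3}: P→P1 7·13=91, Q→P3 4·16=64, R→P3 6·12=72, S→P1 2·21=42, T→P1 3·20=60. Service 329; fixed 101; total 430.
{P1, P2}: service 381 + fixed 91 = 472
{P1, P2, P3}: service 317 + fixed 164 = 481
{P1}: P→P1 7·13=91, Q→P1 10·16=160, R→P1 9·12=108, S→P1 2·21=42, T→P1 3·20=60. Service 461; fixed 28; total 489.
No other subset beats 430.

Open P1 and P3; minimum total cost 430.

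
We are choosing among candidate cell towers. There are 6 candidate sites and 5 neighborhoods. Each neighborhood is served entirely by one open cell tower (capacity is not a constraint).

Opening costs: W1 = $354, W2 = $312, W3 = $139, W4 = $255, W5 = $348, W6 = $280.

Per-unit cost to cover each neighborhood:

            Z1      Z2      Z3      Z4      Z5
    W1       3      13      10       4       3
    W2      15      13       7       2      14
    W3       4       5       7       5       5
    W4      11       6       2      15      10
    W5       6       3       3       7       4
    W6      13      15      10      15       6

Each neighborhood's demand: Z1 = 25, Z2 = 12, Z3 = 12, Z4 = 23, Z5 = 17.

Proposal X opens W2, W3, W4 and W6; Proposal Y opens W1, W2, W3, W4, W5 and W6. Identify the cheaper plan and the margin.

Proposal X is cheaper by 619.

Proposal X: {W2, W3, W4, W6}: Z1→W3 4·25=100, Z2→W3 5·12=60, Z3→W4 2·12=24, Z4→W2 2·23=46, Z5→W3 5·17=85. Service 315; fixed 986; total 1301.
Proposal Y: {W1, W2, W3, W4, W5, W6}: Z1→W1 3·25=75, Z2→W5 3·12=36, Z3→W4 2·12=24, Z4→W2 2·23=46, Z5→W1 3·17=51. Service 232; fixed 1688; total 1920.
Difference: |1301 − 1920| = 619.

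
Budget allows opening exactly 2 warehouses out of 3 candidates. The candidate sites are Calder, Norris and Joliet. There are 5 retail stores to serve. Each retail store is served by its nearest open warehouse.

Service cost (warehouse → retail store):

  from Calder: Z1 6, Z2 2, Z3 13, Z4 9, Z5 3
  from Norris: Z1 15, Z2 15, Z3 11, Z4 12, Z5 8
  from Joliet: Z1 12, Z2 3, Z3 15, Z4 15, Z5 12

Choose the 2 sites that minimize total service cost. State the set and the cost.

With exactly 2 open, each retail store uses its cheapest among the chosen.
{Calder, Norris}: Z1→Calder 6, Z2→Calder 2, Z3→Norris 11, Z4→Calder 9, Z5→Calder 3. Service cost 31.
{Calder, Joliet}: service cost 33
{Norris, Joliet}: service cost 46
Among all 3 size-2 choices, {Calder, Norris} is lowest.

Choose Calder and Norris; total service cost 31.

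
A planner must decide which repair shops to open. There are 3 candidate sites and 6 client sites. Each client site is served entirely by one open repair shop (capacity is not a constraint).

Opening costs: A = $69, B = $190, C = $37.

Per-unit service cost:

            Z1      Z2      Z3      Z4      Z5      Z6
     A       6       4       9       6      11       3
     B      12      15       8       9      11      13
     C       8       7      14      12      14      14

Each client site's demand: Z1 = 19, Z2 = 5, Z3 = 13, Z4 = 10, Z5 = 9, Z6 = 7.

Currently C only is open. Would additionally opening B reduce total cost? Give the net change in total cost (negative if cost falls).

No — net change +48 (cost rises by 48).

Current service cost with {C}: 713.
Adding B: each client site re-picks its cheapest; new service cost 571, saving 142.
Extra fixed cost: 190. Net change = 190 − 142 = 48.
(Totals: 750 → 798.)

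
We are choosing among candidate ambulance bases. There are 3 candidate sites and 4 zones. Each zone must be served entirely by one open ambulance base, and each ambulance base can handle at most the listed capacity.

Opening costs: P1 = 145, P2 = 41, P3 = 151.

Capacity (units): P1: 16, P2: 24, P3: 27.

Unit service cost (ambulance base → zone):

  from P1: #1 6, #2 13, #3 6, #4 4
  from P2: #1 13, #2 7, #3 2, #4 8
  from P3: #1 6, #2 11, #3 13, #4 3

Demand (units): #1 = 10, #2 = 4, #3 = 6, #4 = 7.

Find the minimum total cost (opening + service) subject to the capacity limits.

Minimum total cost: 313

Open {P2, P3}: #1→P3 6·10=60, #2→P2 7·4=28, #3→P2 2·6=12, #4→P3 3·7=21.
Loads: P2 carries 10/24, P3 carries 17/27. Service 121; fixed 192; total 313.
Next best feasible plan costs 329.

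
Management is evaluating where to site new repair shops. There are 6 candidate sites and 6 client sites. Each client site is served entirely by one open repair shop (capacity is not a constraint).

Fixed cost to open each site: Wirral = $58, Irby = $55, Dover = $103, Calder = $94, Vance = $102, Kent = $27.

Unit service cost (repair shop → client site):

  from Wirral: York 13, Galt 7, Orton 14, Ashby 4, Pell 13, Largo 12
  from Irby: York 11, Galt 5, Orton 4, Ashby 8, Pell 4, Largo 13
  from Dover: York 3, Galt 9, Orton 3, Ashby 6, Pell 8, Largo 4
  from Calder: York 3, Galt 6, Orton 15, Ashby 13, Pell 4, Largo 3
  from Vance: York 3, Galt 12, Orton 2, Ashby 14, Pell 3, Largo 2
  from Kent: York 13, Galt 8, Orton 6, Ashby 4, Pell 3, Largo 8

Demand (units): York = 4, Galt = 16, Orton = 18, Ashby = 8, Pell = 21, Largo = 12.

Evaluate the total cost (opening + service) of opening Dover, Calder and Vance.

Total cost: 578

Each client site is assigned to its cheapest site among the open ones.
{Dover, Calder, Vance}: York→Dover 3·4=12, Galt→Calder 6·16=96, Orton→Vance 2·18=36, Ashby→Dover 6·8=48, Pell→Vance 3·21=63, Largo→Vance 2·12=24. Service 279; fixed 299; total 578.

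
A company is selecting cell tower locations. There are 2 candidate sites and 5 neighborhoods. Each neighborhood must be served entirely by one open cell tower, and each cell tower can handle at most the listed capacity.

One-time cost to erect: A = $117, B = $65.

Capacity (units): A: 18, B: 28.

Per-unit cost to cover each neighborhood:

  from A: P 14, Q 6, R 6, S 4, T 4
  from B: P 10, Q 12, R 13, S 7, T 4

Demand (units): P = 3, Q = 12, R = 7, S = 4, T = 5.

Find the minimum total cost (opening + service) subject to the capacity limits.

Open {A, B}: P→B 10·3=30, Q→A 6·12=72, R→B 13·7=91, S→A 4·4=16, T→B 4·5=20.
Loads: A carries 16/18, B carries 15/28. Service 229; fixed 182; total 411.
Next best feasible plan costs 423.

Minimum total cost: 411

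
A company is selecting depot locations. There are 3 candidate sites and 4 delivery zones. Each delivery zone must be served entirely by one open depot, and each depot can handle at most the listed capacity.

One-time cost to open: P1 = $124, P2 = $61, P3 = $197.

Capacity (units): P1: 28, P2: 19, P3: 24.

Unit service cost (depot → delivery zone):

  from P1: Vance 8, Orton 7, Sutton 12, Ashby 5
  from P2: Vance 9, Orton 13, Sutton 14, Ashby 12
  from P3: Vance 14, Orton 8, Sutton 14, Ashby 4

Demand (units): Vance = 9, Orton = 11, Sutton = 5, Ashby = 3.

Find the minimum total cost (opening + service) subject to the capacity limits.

Minimum total cost: 348

Open {P1}: Vance→P1 8·9=72, Orton→P1 7·11=77, Sutton→P1 12·5=60, Ashby→P1 5·3=15.
Loads: P1 carries 28/28. Service 224; fixed 124; total 348.
Next best feasible plan costs 409.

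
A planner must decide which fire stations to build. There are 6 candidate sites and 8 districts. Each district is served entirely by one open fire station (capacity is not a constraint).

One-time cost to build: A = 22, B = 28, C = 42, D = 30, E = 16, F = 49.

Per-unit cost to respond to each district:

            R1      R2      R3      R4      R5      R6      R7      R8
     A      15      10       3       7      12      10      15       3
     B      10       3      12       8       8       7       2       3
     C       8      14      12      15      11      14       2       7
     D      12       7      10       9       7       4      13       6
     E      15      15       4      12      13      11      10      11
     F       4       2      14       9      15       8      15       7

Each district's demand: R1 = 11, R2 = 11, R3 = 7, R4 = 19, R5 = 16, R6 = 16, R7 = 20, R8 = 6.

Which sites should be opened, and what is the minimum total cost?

Open A, B, D and F; minimum total cost 583.

For any fixed open set, each district goes to its cheapest open site; total = fixed + service.
{A, B, D, F}: R1→F 4·11=44, R2→F 2·11=22, R3→A 3·7=21, R4→A 7·19=133, R5→D 7·16=112, R6→D 4·16=64, R7→B 2·20=40, R8→A 3·6=18. Service 454; fixed 129; total 583.
{A, C, D, F}: service 454 + fixed 143 = 597
{A, B, D, E, F}: service 454 + fixed 145 = 599
{A, B, C, D, E, F}: R1→F 4·11=44, R2→F 2·11=22, R3→A 3·7=21, R4→A 7·19=133, R5→D 7·16=112, R6→D 4·16=64, R7→B 2·20=40, R8→A 3·6=18. Service 454; fixed 187; total 641.
No other subset beats 583.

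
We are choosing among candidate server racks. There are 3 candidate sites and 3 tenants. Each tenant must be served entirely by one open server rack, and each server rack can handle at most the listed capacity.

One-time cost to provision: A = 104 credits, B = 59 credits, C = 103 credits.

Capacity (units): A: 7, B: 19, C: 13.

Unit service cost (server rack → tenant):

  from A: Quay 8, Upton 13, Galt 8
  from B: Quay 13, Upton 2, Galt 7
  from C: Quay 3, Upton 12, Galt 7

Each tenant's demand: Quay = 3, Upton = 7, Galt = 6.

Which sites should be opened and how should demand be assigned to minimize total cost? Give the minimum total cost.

Open {B}: Quay→B 13·3=39, Upton→B 2·7=14, Galt→B 7·6=42.
Loads: B carries 16/19. Service 95; fixed 59; total 154.
Next best feasible plan costs 227.

Minimum total cost: 154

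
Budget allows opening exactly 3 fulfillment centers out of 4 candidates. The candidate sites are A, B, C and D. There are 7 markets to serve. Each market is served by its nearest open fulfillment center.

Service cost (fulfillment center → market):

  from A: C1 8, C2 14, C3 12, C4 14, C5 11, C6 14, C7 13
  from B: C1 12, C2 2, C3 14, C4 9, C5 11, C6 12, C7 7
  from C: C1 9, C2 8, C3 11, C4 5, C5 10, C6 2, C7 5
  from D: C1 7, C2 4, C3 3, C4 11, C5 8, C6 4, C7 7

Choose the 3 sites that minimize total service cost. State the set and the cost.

With exactly 3 open, each market uses its cheapest among the chosen.
{B, C, D}: C1→D 7, C2→B 2, C3→D 3, C4→C 5, C5→D 8, C6→C 2, C7→C 5. Service cost 32.
{A, C, D}: service cost 34
{A, B, D}: service cost 40
Among all 4 size-3 choices, {B, C, D} is lowest.

Choose B, C and D; total service cost 32.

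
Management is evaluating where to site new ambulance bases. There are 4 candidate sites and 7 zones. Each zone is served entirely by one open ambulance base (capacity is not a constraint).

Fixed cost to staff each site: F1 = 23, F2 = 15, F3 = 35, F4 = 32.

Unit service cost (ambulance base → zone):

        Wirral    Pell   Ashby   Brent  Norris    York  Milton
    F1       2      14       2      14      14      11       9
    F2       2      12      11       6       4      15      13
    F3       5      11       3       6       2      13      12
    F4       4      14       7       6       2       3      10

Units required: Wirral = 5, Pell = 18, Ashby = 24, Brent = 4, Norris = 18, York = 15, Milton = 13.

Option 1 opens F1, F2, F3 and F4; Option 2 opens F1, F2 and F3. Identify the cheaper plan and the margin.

Option 1 is cheaper by 88.

Option 1: {F1, F2, F3, F4}: Wirral→F1 2·5=10, Pell→F3 11·18=198, Ashby→F1 2·24=48, Brent→F2 6·4=24, Norris→F3 2·18=36, York→F4 3·15=45, Milton→F1 9·13=117. Service 478; fixed 105; total 583.
Option 2: {F1, F2, F3}: Wirral→F1 2·5=10, Pell→F3 11·18=198, Ashby→F1 2·24=48, Brent→F2 6·4=24, Norris→F3 2·18=36, York→F1 11·15=165, Milton→F1 9·13=117. Service 598; fixed 73; total 671.
Difference: |583 − 671| = 88.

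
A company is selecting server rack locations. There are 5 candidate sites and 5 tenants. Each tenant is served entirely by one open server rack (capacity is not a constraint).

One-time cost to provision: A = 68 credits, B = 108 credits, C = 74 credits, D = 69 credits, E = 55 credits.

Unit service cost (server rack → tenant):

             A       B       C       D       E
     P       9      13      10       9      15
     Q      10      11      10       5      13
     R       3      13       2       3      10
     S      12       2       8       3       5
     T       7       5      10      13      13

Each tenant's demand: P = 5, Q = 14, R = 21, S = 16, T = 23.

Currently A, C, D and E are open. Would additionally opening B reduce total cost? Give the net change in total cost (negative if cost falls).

No — net change +46 (cost rises by 46).

Current service cost with {A, C, D, E}: 366.
Adding B: each tenant re-picks its cheapest; new service cost 304, saving 62.
Extra fixed cost: 108. Net change = 108 − 62 = 46.
(Totals: 632 → 678.)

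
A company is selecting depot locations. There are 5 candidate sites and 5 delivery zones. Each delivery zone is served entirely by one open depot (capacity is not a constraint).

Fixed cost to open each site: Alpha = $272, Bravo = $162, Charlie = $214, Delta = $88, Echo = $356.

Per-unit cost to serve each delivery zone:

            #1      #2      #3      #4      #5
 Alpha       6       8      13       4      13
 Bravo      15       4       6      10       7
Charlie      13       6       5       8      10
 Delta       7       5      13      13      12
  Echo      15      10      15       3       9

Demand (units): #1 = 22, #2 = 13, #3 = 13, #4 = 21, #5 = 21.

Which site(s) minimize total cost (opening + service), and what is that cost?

Open Bravo and Delta; minimum total cost 891.

For any fixed open set, each delivery zone goes to its cheapest open site; total = fixed + service.
{Bravo, Delta}: #1→Delta 7·22=154, #2→Bravo 4·13=52, #3→Bravo 6·13=78, #4→Bravo 10·21=210, #5→Bravo 7·21=147. Service 641; fixed 250; total 891.
{Alpha, Bravo}: service 493 + fixed 434 = 927
{Charlie, Delta}: #1→Delta 7·22=154, #2→Delta 5·13=65, #3→Charlie 5·13=65, #4→Charlie 8·21=168, #5→Charlie 10·21=210. Service 662; fixed 302; total 964.
{Alpha, Bravo, Charlie, Delta, Echo}: #1→Alpha 6·22=132, #2→Bravo 4·13=52, #3→Charlie 5·13=65, #4→Echo 3·21=63, #5→Bravo 7·21=147. Service 459; fixed 1092; total 1551.
No other subset beats 891.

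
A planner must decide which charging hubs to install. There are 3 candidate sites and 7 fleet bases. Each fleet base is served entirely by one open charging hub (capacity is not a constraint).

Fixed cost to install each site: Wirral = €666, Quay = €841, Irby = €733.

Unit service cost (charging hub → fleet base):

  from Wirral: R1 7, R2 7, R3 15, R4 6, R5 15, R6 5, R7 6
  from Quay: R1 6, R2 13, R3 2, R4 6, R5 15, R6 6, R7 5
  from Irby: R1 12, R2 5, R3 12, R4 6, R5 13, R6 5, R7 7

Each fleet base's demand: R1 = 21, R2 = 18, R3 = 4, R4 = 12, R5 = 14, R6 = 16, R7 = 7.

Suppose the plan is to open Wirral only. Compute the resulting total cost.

Each fleet base is assigned to its cheapest site among the open ones.
{Wirral}: R1→Wirral 7·21=147, R2→Wirral 7·18=126, R3→Wirral 15·4=60, R4→Wirral 6·12=72, R5→Wirral 15·14=210, R6→Wirral 5·16=80, R7→Wirral 6·7=42. Service 737; fixed 666; total 1403.

Total cost: 1403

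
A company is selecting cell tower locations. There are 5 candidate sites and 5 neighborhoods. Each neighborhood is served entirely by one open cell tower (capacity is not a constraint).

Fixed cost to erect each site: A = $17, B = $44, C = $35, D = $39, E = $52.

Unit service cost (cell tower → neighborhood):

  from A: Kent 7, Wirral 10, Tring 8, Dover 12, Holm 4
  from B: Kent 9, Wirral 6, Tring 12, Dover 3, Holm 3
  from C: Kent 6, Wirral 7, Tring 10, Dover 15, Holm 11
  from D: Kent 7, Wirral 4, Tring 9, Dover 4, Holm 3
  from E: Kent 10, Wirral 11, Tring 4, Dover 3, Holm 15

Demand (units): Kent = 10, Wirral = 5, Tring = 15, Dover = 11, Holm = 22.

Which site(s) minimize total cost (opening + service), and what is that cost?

For any fixed open set, each neighborhood goes to its cheapest open site; total = fixed + service.
{D, E}: Kent→D 7·10=70, Wirral→D 4·5=20, Tring→E 4·15=60, Dover→E 3·11=33, Holm→D 3·22=66. Service 249; fixed 91; total 340.
{A, D, E}: Kent→A 7·10=70, Wirral→D 4·5=20, Tring→E 4·15=60, Dover→E 3·11=33, Holm→D 3·22=66. Service 249; fixed 108; total 357.
{C, D, E}: service 239 + fixed 126 = 365
{A, B, C, D, E}: service 239 + fixed 187 = 426
No other subset beats 340.

Open D and E; minimum total cost 340.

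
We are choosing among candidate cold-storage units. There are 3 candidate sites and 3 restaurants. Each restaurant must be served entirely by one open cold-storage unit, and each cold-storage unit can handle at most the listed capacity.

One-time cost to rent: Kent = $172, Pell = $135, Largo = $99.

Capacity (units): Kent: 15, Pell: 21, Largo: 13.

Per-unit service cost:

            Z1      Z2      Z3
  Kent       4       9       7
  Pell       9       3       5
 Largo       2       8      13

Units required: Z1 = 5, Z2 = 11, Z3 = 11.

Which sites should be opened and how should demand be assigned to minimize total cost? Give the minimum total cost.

Open {Pell, Largo}: Z1→Pell 9·5=45, Z2→Largo 8·11=88, Z3→Pell 5·11=55.
Loads: Pell carries 16/21, Largo carries 11/13. Service 188; fixed 234; total 422.
Next best feasible plan costs 455.

Minimum total cost: 422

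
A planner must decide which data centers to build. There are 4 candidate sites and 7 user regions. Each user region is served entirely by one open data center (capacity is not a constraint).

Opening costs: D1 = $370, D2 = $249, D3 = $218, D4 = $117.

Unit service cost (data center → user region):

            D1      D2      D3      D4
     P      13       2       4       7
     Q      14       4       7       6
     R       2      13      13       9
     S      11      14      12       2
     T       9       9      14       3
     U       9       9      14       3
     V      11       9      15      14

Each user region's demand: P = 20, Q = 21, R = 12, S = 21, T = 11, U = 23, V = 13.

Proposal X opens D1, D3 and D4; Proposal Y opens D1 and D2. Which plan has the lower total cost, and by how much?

Proposal X is cheaper by 199.

Proposal X: {D1, D3, D4}: P→D3 4·20=80, Q→D4 6·21=126, R→D1 2·12=24, S→D4 2·21=42, T→D4 3·11=33, U→D4 3·23=69, V→D1 11·13=143. Service 517; fixed 705; total 1222.
Proposal Y: {D1, D2}: P→D2 2·20=40, Q→D2 4·21=84, R→D1 2·12=24, S→D1 11·21=231, T→D1 9·11=99, U→D1 9·23=207, V→D2 9·13=117. Service 802; fixed 619; total 1421.
Difference: |1222 − 1421| = 199.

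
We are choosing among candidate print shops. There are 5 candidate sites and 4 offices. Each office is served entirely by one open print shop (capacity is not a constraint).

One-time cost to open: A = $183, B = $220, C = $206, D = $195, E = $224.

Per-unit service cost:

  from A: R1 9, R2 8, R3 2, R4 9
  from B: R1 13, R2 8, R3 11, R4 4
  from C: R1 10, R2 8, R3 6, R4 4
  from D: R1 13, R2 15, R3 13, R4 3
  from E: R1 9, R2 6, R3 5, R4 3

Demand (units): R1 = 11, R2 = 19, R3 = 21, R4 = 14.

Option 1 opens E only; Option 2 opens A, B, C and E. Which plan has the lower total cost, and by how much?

Option 1: {E}: R1→E 9·11=99, R2→E 6·19=114, R3→E 5·21=105, R4→E 3·14=42. Service 360; fixed 224; total 584.
Option 2: {A, B, C, E}: R1→A 9·11=99, R2→E 6·19=114, R3→A 2·21=42, R4→E 3·14=42. Service 297; fixed 833; total 1130.
Difference: |584 − 1130| = 546.

Option 1 is cheaper by 546.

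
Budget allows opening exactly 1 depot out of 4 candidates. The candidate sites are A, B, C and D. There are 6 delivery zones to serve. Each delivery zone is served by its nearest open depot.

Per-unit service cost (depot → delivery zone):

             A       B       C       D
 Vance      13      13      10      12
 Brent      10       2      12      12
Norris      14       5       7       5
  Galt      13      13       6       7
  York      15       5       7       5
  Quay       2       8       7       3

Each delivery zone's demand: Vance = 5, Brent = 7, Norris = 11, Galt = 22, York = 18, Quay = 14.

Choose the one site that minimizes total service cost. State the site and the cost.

With exactly 1 open, each delivery zone uses its cheapest among the chosen.
{D}: Vance→D 12·5=60, Brent→D 12·7=84, Norris→D 5·11=55, Galt→D 7·22=154, York→D 5·18=90, Quay→D 3·14=42. Service cost 485.
{C}: service cost 567
{B}: service cost 622
Among all 4 size-1 choices, {D} is lowest.

Choose D only; total service cost 485.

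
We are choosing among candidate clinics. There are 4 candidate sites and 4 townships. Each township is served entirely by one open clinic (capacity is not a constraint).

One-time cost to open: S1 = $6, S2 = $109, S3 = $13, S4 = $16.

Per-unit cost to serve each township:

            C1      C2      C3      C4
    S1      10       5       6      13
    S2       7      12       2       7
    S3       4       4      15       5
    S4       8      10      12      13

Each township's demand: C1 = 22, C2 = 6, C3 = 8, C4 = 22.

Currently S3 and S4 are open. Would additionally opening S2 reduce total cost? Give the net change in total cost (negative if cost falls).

No — net change +29 (cost rises by 29).

Current service cost with {S3, S4}: 318.
Adding S2: each township re-picks its cheapest; new service cost 238, saving 80.
Extra fixed cost: 109. Net change = 109 − 80 = 29.
(Totals: 347 → 376.)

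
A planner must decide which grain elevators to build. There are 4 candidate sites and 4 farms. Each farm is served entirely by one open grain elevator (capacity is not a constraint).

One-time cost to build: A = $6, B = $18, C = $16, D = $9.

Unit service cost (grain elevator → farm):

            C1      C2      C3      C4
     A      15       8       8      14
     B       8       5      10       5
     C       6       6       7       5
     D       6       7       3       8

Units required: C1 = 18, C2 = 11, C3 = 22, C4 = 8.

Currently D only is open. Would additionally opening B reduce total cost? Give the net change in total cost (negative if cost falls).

Current service cost with {D}: 315.
Adding B: each farm re-picks its cheapest; new service cost 269, saving 46.
Extra fixed cost: 18. Net change = 18 − 46 = -28.
(Totals: 324 → 296.)

Yes — net change −28 (cost falls by 28).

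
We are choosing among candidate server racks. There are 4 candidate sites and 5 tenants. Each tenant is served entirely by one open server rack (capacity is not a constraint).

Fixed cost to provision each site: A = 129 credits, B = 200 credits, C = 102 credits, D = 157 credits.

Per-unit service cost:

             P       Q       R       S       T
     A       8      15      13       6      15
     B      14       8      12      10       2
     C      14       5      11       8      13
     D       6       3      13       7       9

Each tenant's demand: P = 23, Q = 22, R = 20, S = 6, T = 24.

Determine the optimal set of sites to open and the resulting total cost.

Open D only; minimum total cost 879.

For any fixed open set, each tenant goes to its cheapest open site; total = fixed + service.
{D}: P→D 6·23=138, Q→D 3·22=66, R→D 13·20=260, S→D 7·6=42, T→D 9·24=216. Service 722; fixed 157; total 879.
{B, D}: P→D 6·23=138, Q→D 3·22=66, R→B 12·20=240, S→D 7·6=42, T→B 2·24=48. Service 534; fixed 357; total 891.
{C, D}: service 682 + fixed 259 = 941
{A, B, C, D}: service 508 + fixed 588 = 1096
(All 15 nonempty subsets were checked; D only is lowest.)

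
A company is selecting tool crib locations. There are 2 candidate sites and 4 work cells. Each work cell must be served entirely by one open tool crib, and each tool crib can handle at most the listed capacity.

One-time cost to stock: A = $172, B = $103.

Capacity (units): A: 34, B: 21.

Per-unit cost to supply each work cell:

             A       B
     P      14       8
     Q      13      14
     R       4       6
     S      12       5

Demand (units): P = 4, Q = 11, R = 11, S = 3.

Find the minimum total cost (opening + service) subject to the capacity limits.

Open {A}: P→A 14·4=56, Q→A 13·11=143, R→A 4·11=44, S→A 12·3=36.
Loads: A carries 29/34. Service 279; fixed 172; total 451.
Next best feasible plan costs 509.

Minimum total cost: 451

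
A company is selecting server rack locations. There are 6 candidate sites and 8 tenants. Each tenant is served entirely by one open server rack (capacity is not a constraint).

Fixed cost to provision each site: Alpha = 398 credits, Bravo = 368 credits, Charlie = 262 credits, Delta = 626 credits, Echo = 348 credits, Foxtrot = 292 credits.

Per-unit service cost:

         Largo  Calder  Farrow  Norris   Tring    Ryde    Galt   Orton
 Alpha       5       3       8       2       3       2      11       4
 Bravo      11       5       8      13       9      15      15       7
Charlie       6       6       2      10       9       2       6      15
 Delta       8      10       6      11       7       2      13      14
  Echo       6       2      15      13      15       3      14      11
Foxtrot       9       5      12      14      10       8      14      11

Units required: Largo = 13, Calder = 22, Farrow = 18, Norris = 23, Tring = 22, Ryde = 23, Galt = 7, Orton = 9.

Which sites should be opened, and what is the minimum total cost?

For any fixed open set, each tenant goes to its cheapest open site; total = fixed + service.
{Alpha}: Largo→Alpha 5·13=65, Calder→Alpha 3·22=66, Farrow→Alpha 8·18=144, Norris→Alpha 2·23=46, Tring→Alpha 3·22=66, Ryde→Alpha 2·23=46, Galt→Alpha 11·7=77, Orton→Alpha 4·9=36. Service 546; fixed 398; total 944.
{Alpha, Charlie}: Largo→Alpha 5·13=65, Calder→Alpha 3·22=66, Farrow→Charlie 2·18=36, Norris→Alpha 2·23=46, Tring→Alpha 3·22=66, Ryde→Alpha 2·23=46, Galt→Charlie 6·7=42, Orton→Alpha 4·9=36. Service 403; fixed 660; total 1063.
{Charlie}: Largo→Charlie 6·13=78, Calder→Charlie 6·22=132, Farrow→Charlie 2·18=36, Norris→Charlie 10·23=230, Tring→Charlie 9·22=198, Ryde→Charlie 2·23=46, Galt→Charlie 6·7=42, Orton→Charlie 15·9=135. Service 897; fixed 262; total 1159.
{Alpha, Bravo, Charlie, Delta, Echo, Foxtrot}: service 381 + fixed 2294 = 2675
No other subset beats 944.

Open Alpha only; minimum total cost 944.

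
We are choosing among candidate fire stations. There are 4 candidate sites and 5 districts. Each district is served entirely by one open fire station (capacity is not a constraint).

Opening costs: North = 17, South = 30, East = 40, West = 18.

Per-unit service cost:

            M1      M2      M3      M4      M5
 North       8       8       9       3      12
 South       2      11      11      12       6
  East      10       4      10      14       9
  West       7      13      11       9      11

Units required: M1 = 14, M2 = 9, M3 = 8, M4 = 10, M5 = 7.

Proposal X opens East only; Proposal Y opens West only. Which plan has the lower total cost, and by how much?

Proposal X: {East}: M1→East 10·14=140, M2→East 4·9=36, M3→East 10·8=80, M4→East 14·10=140, M5→East 9·7=63. Service 459; fixed 40; total 499.
Proposal Y: {West}: M1→West 7·14=98, M2→West 13·9=117, M3→West 11·8=88, M4→West 9·10=90, M5→West 11·7=77. Service 470; fixed 18; total 488.
Difference: |499 − 488| = 11.

Proposal Y is cheaper by 11.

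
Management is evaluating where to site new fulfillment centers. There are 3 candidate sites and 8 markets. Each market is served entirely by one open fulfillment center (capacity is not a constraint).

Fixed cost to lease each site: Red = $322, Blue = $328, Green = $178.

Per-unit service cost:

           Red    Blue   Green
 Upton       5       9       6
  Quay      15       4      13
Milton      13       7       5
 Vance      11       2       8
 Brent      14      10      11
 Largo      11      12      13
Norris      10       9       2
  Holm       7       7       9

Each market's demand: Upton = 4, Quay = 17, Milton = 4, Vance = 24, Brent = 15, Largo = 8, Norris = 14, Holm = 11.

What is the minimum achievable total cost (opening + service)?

Minimum total cost: 957

For any fixed open set, each market goes to its cheapest open site; total = fixed + service.
{Blue}: Upton→Blue 9·4=36, Quay→Blue 4·17=68, Milton→Blue 7·4=28, Vance→Blue 2·24=48, Brent→Blue 10·15=150, Largo→Blue 12·8=96, Norris→Blue 9·14=126, Holm→Blue 7·11=77. Service 629; fixed 328; total 957.
{Blue, Green}: service 511 + fixed 506 = 1017
{Green}: service 853 + fixed 178 = 1031
{Red, Blue, Green}: Upton→Red 5·4=20, Quay→Blue 4·17=68, Milton→Green 5·4=20, Vance→Blue 2·24=48, Brent→Blue 10·15=150, Largo→Red 11·8=88, Norris→Green 2·14=28, Holm→Red 7·11=77. Service 499; fixed 828; total 1327.
No other subset beats 957.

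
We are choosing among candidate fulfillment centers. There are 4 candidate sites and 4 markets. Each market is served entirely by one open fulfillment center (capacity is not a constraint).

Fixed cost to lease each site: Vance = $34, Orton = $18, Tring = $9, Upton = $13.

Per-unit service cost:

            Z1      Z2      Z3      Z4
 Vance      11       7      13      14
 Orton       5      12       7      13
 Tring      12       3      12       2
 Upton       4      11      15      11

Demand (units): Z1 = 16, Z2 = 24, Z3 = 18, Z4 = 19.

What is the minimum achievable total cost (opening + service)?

Minimum total cost: 340

For any fixed open set, each market goes to its cheapest open site; total = fixed + service.
{Orton, Tring, Upton}: Z1→Upton 4·16=64, Z2→Tring 3·24=72, Z3→Orton 7·18=126, Z4→Tring 2·19=38. Service 300; fixed 40; total 340.
{Orton, Tring}: Z1→Orton 5·16=80, Z2→Tring 3·24=72, Z3→Orton 7·18=126, Z4→Tring 2·19=38. Service 316; fixed 27; total 343.
{Vance, Orton, Tring, Upton}: service 300 + fixed 74 = 374
{Tring}: service 518 + fixed 9 = 527
No other subset beats 340.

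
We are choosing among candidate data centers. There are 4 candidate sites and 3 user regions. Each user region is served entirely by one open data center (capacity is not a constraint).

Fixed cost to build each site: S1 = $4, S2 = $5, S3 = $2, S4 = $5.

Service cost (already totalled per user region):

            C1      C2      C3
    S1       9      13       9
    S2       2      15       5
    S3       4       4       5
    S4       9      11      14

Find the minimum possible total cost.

For any fixed open set, each user region goes to its cheapest open site; total = fixed + service.
{S3}: C1→S3 4, C2→S3 4, C3→S3 5. Service 13; fixed 2; total 15.
{S2, S3}: service 11 + fixed 7 = 18
{S1, S3}: C1→S3 4, C2→S3 4, C3→S3 5. Service 13; fixed 6; total 19.
{S1, S2, S3, S4}: C1→S2 2, C2→S3 4, C3→S2 5. Service 11; fixed 16; total 27.
No other subset beats 15.

Minimum total cost: 15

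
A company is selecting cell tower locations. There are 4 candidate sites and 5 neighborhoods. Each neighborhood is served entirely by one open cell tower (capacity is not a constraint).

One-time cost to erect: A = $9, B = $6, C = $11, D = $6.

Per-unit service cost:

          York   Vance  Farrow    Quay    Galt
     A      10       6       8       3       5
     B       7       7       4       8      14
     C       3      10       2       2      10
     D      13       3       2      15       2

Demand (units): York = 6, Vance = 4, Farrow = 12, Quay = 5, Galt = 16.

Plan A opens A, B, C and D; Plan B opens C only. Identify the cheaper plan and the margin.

Plan A is cheaper by 135.

Plan A: {A, B, C, D}: York→C 3·6=18, Vance→D 3·4=12, Farrow→C 2·12=24, Quay→C 2·5=10, Galt→D 2·16=32. Service 96; fixed 32; total 128.
Plan B: {C}: York→C 3·6=18, Vance→C 10·4=40, Farrow→C 2·12=24, Quay→C 2·5=10, Galt→C 10·16=160. Service 252; fixed 11; total 263.
Difference: |128 − 263| = 135.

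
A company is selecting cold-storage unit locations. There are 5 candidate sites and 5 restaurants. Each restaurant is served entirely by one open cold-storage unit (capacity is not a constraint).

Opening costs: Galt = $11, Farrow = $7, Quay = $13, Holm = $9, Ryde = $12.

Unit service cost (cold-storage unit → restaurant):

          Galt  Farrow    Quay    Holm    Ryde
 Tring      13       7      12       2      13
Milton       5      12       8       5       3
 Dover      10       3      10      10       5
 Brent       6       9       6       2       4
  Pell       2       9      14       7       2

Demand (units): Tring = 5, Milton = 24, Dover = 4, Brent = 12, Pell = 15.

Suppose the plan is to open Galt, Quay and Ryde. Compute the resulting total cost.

Each restaurant is assigned to its cheapest site among the open ones.
{Galt, Quay, Ryde}: Tring→Quay 12·5=60, Milton→Ryde 3·24=72, Dover→Ryde 5·4=20, Brent→Ryde 4·12=48, Pell→Galt 2·15=30. Service 230; fixed 36; total 266.

Total cost: 266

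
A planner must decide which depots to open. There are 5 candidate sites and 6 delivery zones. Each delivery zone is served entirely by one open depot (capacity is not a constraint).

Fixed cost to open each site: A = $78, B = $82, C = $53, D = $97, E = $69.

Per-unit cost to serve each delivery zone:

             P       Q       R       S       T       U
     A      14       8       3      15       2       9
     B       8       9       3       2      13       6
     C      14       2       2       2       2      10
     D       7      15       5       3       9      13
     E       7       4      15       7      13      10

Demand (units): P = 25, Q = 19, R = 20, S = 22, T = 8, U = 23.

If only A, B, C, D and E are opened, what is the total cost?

Each delivery zone is assigned to its cheapest site among the open ones.
{A, B, C, D, E}: P→D 7·25=175, Q→C 2·19=38, R→C 2·20=40, S→B 2·22=44, T→A 2·8=16, U→B 6·23=138. Service 451; fixed 379; total 830.

Total cost: 830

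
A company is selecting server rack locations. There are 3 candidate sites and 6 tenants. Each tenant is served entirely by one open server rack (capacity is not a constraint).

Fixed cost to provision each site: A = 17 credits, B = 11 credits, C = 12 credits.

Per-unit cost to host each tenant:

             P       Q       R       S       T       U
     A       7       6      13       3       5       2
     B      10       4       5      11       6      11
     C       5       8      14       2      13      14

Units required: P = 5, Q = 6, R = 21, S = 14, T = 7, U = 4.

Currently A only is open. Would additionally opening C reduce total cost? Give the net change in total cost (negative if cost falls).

Current service cost with {A}: 429.
Adding C: each tenant re-picks its cheapest; new service cost 405, saving 24.
Extra fixed cost: 12. Net change = 12 − 24 = -12.
(Totals: 446 → 434.)

Yes — net change −12 (cost falls by 12).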